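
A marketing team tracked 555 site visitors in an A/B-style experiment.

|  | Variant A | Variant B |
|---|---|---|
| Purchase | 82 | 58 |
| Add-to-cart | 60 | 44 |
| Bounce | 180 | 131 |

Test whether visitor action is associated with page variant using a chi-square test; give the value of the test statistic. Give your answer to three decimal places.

0.025

Row totals: 140, 104, 311. Column totals: 322, 233. Grand total N = 555.
Expected counts (row total × column total / N):
  Purchase, Variant A: 140×322/555 = 81.2252
  Purchase, Variant B: 140×233/555 = 58.7748
  Add-to-cart, Variant A: 104×322/555 = 60.3387
  Add-to-cart, Variant B: 104×233/555 = 43.6613
  Bounce, Variant A: 311×322/555 = 180.4360
  Bounce, Variant B: 311×233/555 = 130.5640
Contributions (O − E)²/E:
  (82 − 81.2252)²/81.2252 = 0.0074
  (58 − 58.7748)²/58.7748 = 0.0102
  (60 − 60.3387)²/60.3387 = 0.0019
  (44 − 43.6613)²/43.6613 = 0.0026
  (180 − 180.4360)²/180.4360 = 0.0011
  (131 − 130.5640)²/130.5640 = 0.0015
χ² = 0.0074 + 0.0102 + 0.0019 + 0.0026 + 0.0011 + 0.0015 = 0.025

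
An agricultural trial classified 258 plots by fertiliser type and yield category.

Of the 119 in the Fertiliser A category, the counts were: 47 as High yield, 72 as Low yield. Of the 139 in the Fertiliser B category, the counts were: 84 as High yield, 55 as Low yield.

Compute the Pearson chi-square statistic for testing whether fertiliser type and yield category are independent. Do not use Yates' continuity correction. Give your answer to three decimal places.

Row totals: 119, 139. Column totals: 131, 127. Grand total N = 258.
Expected counts (row total × column total / N):
  Fertiliser A, High yield: 119×131/258 = 60.4225
  Fertiliser A, Low yield: 119×127/258 = 58.5775
  Fertiliser B, High yield: 139×131/258 = 70.5775
  Fertiliser B, Low yield: 139×127/258 = 68.4225
Contributions (O − E)²/E:
  (47 − 60.4225)²/60.4225 = 2.9817
  (72 − 58.5775)²/58.5775 = 3.0756
  (84 − 70.5775)²/70.5775 = 2.5527
  (55 − 68.4225)²/68.4225 = 2.6331
χ² = 2.9817 + 3.0756 + 2.5527 + 2.6331 = 11.243

11.243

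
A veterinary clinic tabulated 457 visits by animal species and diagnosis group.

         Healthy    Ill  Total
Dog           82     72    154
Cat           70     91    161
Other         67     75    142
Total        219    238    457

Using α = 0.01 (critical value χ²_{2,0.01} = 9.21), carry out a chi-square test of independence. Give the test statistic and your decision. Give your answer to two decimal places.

Grand total N = 457.
Expected counts (row total × column total / N):
  Dog, Healthy: 154×219/457 = 73.799
  Dog, Ill: 154×238/457 = 80.201
  Cat, Healthy: 161×219/457 = 77.153
  Cat, Ill: 161×238/457 = 83.847
  Other, Healthy: 142×219/457 = 68.048
  Other, Ill: 142×238/457 = 73.952
Contributions (O − E)²/E:
  (82 − 73.799)²/73.799 = 0.9113
  (72 − 80.201)²/80.201 = 0.8386
  (70 − 77.153)²/77.153 = 0.6632
  (91 − 83.847)²/83.847 = 0.6102
  (67 − 68.048)²/68.048 = 0.0161
  (75 − 73.952)²/73.952 = 0.0149
χ² = 0.9113 + 0.8386 + 0.6632 + 0.6102 + 0.0161 + 0.0149 = 3.05
df = (3−1)(2−1) = 2. Since 3.05 < 9.21, fail to reject the null hypothesis of independence at α = 0.01.

3.05; fail to reject H₀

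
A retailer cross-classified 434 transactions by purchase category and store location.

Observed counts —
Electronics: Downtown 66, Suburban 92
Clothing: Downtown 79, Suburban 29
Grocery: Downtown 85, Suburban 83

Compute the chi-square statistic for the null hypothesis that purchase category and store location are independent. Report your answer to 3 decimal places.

Row totals: 158, 108, 168. Column totals: 230, 204. Grand total N = 434.
Expected counts (row total × column total / N):
  Electronics, Downtown: 158×230/434 = 83.7327
  Electronics, Suburban: 158×204/434 = 74.2673
  Clothing, Downtown: 108×230/434 = 57.2350
  Clothing, Suburban: 108×204/434 = 50.7650
  Grocery, Downtown: 168×230/434 = 89.0323
  Grocery, Suburban: 168×204/434 = 78.9677
Contributions (O − E)²/E:
  (66 − 83.7327)²/83.7327 = 3.7554
  (92 − 74.2673)²/74.2673 = 4.2340
  (79 − 57.2350)²/57.2350 = 8.2767
  (29 − 50.7650)²/50.7650 = 9.3315
  (85 − 89.0323)²/89.0323 = 0.1826
  (83 − 78.9677)²/78.9677 = 0.2059
χ² = 3.7554 + 4.2340 + 8.2767 + 9.3315 + 0.1826 + 0.2059 = 25.986

25.986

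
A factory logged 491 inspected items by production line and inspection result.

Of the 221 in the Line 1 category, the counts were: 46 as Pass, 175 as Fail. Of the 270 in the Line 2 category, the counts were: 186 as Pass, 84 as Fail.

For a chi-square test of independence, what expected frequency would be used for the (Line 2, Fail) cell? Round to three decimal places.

Row total (Line 2) = 270; column total (Fail) = 259; grand total N = 491.
Expected count = (row total × column total) / N = 270 × 259 / 491 = 142.424.

142.424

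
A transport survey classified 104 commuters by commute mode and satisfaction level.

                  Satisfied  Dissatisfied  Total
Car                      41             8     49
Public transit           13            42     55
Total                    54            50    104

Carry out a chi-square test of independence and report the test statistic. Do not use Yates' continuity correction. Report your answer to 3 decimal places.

37.417

Grand total N = 104.
Expected counts (row total × column total / N):
  Car, Satisfied: 49×54/104 = 25.4423
  Car, Dissatisfied: 49×50/104 = 23.5577
  Public transit, Satisfied: 55×54/104 = 28.5577
  Public transit, Dissatisfied: 55×50/104 = 26.4423
Contributions (O − E)²/E:
  (41 − 25.4423)²/25.4423 = 9.5134
  (8 − 23.5577)²/23.5577 = 10.2744
  (13 − 28.5577)²/28.5577 = 8.4755
  (42 − 26.4423)²/26.4423 = 9.1536
χ² = 9.5134 + 10.2744 + 8.4755 + 9.1536 = 37.417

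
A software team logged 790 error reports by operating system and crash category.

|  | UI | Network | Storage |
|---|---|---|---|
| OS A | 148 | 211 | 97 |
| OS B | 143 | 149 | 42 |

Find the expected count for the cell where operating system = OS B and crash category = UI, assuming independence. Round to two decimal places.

123.03

Row total (OS B) = 334; column total (UI) = 291; grand total N = 790.
Expected count = (row total × column total) / N = 334 × 291 / 790 = 123.03.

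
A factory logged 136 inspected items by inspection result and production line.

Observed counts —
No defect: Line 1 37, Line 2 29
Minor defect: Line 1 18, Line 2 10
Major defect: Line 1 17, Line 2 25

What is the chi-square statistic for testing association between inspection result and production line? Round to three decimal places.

4.324

Row totals: 66, 28, 42. Column totals: 72, 64. Grand total N = 136.
Expected counts (row total × column total / N):
  No defect, Line 1: 66×72/136 = 34.9412
  No defect, Line 2: 66×64/136 = 31.0588
  Minor defect, Line 1: 28×72/136 = 14.8235
  Minor defect, Line 2: 28×64/136 = 13.1765
  Major defect, Line 1: 42×72/136 = 22.2353
  Major defect, Line 2: 42×64/136 = 19.7647
Contributions (O − E)²/E:
  (37 − 34.9412)²/34.9412 = 0.1213
  (29 − 31.0588)²/31.0588 = 0.1365
  (18 − 14.8235)²/14.8235 = 0.6807
  (10 − 13.1765)²/13.1765 = 0.7658
  (17 − 22.2353)²/22.2353 = 1.2327
  (25 − 19.7647)²/19.7647 = 1.3867
χ² = 0.1213 + 0.1365 + 0.6807 + 0.7658 + 1.2327 + 1.3867 = 4.324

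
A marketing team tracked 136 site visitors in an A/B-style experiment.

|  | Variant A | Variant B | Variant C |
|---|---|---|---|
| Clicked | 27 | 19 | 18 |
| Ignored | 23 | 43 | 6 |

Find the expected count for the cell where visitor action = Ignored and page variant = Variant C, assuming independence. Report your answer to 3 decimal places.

12.706

Row total (Ignored) = 72; column total (Variant C) = 24; grand total N = 136.
Expected count = (row total × column total) / N = 72 × 24 / 136 = 12.706.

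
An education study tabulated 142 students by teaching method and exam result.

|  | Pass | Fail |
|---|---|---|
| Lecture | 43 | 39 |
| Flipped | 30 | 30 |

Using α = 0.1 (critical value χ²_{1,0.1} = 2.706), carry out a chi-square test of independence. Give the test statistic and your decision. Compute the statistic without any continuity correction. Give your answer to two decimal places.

Row totals: 82, 60. Column totals: 73, 69. Grand total N = 142.
Expected counts (row total × column total / N):
  Lecture, Pass: 82×73/142 = 42.155
  Lecture, Fail: 82×69/142 = 39.845
  Flipped, Pass: 60×73/142 = 30.845
  Flipped, Fail: 60×69/142 = 29.155
Contributions (O − E)²/E:
  (43 − 42.155)²/42.155 = 0.0169
  (39 − 39.845)²/39.845 = 0.0179
  (30 − 30.845)²/30.845 = 0.0231
  (30 − 29.155)²/29.155 = 0.0245
χ² = 0.0169 + 0.0179 + 0.0231 + 0.0245 = 0.08
df = (2−1)(2−1) = 1. Since 0.08 < 2.706, fail to reject the null hypothesis of independence at α = 0.1.

0.08; fail to reject H₀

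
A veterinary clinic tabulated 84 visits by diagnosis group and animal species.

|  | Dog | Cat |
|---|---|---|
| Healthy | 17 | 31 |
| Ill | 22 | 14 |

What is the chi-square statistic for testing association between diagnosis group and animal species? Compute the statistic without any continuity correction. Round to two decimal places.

5.46

Row totals: 48, 36. Column totals: 39, 45. Grand total N = 84.
Expected counts (row total × column total / N):
  Healthy, Dog: 48×39/84 = 22.286
  Healthy, Cat: 48×45/84 = 25.714
  Ill, Dog: 36×39/84 = 16.714
  Ill, Cat: 36×45/84 = 19.286
Contributions (O − E)²/E:
  (17 − 22.286)²/22.286 = 1.2538
  (31 − 25.714)²/25.714 = 1.0866
  (22 − 16.714)²/16.714 = 1.6718
  (14 − 19.286)²/19.286 = 1.4488
χ² = 1.2538 + 1.0866 + 1.6718 + 1.4488 = 5.46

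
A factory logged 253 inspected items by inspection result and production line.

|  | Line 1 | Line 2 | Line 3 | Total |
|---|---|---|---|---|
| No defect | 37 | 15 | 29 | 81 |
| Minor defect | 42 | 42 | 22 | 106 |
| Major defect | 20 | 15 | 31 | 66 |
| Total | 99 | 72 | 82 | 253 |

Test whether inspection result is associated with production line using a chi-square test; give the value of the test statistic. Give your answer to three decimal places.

Grand total N = 253.
Expected counts (row total × column total / N):
  No defect, Line 1: 81×99/253 = 31.6957
  No defect, Line 2: 81×72/253 = 23.0514
  No defect, Line 3: 81×82/253 = 26.2530
  Minor defect, Line 1: 106×99/253 = 41.4783
  Minor defect, Line 2: 106×72/253 = 30.1660
  Minor defect, Line 3: 106×82/253 = 34.3557
  Major defect, Line 1: 66×99/253 = 25.8261
  Major defect, Line 2: 66×72/253 = 18.7826
  Major defect, Line 3: 66×82/253 = 21.3913
Contributions (O − E)²/E:
  (37 − 31.6957)²/31.6957 = 0.8877
  (15 − 23.0514)²/23.0514 = 2.8122
  (29 − 26.2530)²/26.2530 = 0.2874
  (42 − 41.4783)²/41.4783 = 0.0066
  (42 − 30.1660)²/30.1660 = 4.6424
  (22 − 34.3557)²/34.3557 = 4.4436
  (20 − 25.8261)²/25.8261 = 1.3143
  (15 − 18.7826)²/18.7826 = 0.7618
  (31 − 21.3913)²/21.3913 = 4.3161
χ² = 0.8877 + 2.8122 + 0.2874 + 0.0066 + 4.6424 + 4.4436 + 1.3143 + 0.7618 + 4.3161 = 19.472

19.472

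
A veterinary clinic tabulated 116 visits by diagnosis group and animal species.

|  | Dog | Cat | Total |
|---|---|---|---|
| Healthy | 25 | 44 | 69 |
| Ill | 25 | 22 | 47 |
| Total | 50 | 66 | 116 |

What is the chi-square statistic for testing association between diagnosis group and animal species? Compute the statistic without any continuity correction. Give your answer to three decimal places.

3.279

Grand total N = 116.
Expected counts (row total × column total / N):
  Healthy, Dog: 69×50/116 = 29.7414
  Healthy, Cat: 69×66/116 = 39.2586
  Ill, Dog: 47×50/116 = 20.2586
  Ill, Cat: 47×66/116 = 26.7414
Contributions (O − E)²/E:
  (25 − 29.7414)²/29.7414 = 0.7559
  (44 − 39.2586)²/39.2586 = 0.5726
  (25 − 20.2586)²/20.2586 = 1.1097
  (22 − 26.7414)²/26.7414 = 0.8407
χ² = 0.7559 + 0.5726 + 1.1097 + 0.8407 = 3.279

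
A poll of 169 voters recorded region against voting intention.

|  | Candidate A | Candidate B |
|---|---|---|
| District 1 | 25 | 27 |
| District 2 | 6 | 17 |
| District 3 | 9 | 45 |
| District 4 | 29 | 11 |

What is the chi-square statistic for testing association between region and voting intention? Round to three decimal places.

Row totals: 52, 23, 54, 40. Column totals: 69, 100. Grand total N = 169.
Expected counts (row total × column total / N):
  District 1, Candidate A: 52×69/169 = 21.2308
  District 1, Candidate B: 52×100/169 = 30.7692
  District 2, Candidate A: 23×69/169 = 9.3905
  District 2, Candidate B: 23×100/169 = 13.6095
  District 3, Candidate A: 54×69/169 = 22.0473
  District 3, Candidate B: 54×100/169 = 31.9527
  District 4, Candidate A: 40×69/169 = 16.3314
  District 4, Candidate B: 40×100/169 = 23.6686
Contributions (O − E)²/E:
  (25 − 21.2308)²/21.2308 = 0.6692
  (27 − 30.7692)²/30.7692 = 0.4617
  (6 − 9.3905)²/9.3905 = 1.2242
  (17 − 13.6095)²/13.6095 = 0.8447
  (9 − 22.0473)²/22.0473 = 7.7212
  (45 − 31.9527)²/31.9527 = 5.3276
  (29 − 16.3314)²/16.3314 = 9.8273
  (11 − 23.6686)²/23.6686 = 6.7809
χ² = 0.6692 + 0.4617 + 1.2242 + 0.8447 + 7.7212 + 5.3276 + 9.8273 + 6.7809 = 32.857

32.857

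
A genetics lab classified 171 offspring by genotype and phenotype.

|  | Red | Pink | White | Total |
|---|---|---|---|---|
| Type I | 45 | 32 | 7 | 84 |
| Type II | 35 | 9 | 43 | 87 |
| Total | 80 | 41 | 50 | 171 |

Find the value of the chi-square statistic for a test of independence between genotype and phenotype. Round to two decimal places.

Grand total N = 171.
Expected counts (row total × column total / N):
  Type I, Red: 84×80/171 = 39.298
  Type I, Pink: 84×41/171 = 20.140
  Type I, White: 84×50/171 = 24.561
  Type II, Red: 87×80/171 = 40.702
  Type II, Pink: 87×41/171 = 20.860
  Type II, White: 87×50/171 = 25.439
Contributions (O − E)²/E:
  (45 − 39.298)²/39.298 = 0.8273
  (32 − 20.140)²/20.140 = 6.9841
  (7 − 24.561)²/24.561 = 12.5560
  (35 − 40.702)²/40.702 = 0.7988
  (9 − 20.860)²/20.860 = 6.7430
  (43 − 25.439)²/25.439 = 12.1227
χ² = 0.8273 + 6.9841 + 12.5560 + 0.7988 + 6.7430 + 12.1227 = 40.03

40.03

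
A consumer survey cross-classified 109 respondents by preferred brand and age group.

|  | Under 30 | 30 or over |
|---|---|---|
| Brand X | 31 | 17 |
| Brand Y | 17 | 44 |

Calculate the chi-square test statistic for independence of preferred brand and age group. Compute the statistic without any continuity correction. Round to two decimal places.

Row totals: 48, 61. Column totals: 48, 61. Grand total N = 109.
Expected counts (row total × column total / N):
  Brand X, Under 30: 48×48/109 = 21.138
  Brand X, 30 or over: 48×61/109 = 26.862
  Brand Y, Under 30: 61×48/109 = 26.862
  Brand Y, 30 or over: 61×61/109 = 34.138
Contributions (O − E)²/E:
  (31 − 21.138)²/21.138 = 4.6011
  (17 − 26.862)²/26.862 = 3.6207
  (17 − 26.862)²/26.862 = 3.6207
  (44 − 34.138)²/34.138 = 2.8490
χ² = 4.6011 + 3.6207 + 3.6207 + 2.8490 = 14.69

14.69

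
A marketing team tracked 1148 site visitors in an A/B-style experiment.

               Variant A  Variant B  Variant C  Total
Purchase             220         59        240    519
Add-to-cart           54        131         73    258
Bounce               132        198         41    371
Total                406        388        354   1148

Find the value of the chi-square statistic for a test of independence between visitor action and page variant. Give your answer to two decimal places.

251.34

Grand total N = 1148.
Expected counts (row total × column total / N):
  Purchase, Variant A: 519×406/1148 = 183.549
  Purchase, Variant B: 519×388/1148 = 175.411
  Purchase, Variant C: 519×354/1148 = 160.040
  Add-to-cart, Variant A: 258×406/1148 = 91.244
  Add-to-cart, Variant B: 258×388/1148 = 87.199
  Add-to-cart, Variant C: 258×354/1148 = 79.557
  Bounce, Variant A: 371×406/1148 = 131.207
  Bounce, Variant B: 371×388/1148 = 125.390
  Bounce, Variant C: 371×354/1148 = 114.402
Contributions (O − E)²/E:
  (220 − 183.549)²/183.549 = 7.2388
  (59 − 175.411)²/175.411 = 77.2558
  (240 − 160.040)²/160.040 = 39.9500
  (54 − 91.244)²/91.244 = 15.2023
  (131 − 87.199)²/87.199 = 22.0017
  (73 − 79.557)²/79.557 = 0.5404
  (132 − 131.207)²/131.207 = 0.0048
  (198 − 125.390)²/125.390 = 42.0465
  (41 − 114.402)²/114.402 = 47.0958
χ² = 7.2388 + 77.2558 + 39.9500 + 15.2023 + 22.0017 + 0.5404 + 0.0048 + 42.0465 + 47.0958 = 251.34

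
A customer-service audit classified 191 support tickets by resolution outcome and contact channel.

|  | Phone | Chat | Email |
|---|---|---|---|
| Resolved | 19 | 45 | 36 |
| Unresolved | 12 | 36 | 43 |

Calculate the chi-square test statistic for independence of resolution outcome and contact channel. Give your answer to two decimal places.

Row totals: 100, 91. Column totals: 31, 81, 79. Grand total N = 191.
Expected counts (row total × column total / N):
  Resolved, Phone: 100×31/191 = 16.230
  Resolved, Chat: 100×81/191 = 42.408
  Resolved, Email: 100×79/191 = 41.361
  Unresolved, Phone: 91×31/191 = 14.770
  Unresolved, Chat: 91×81/191 = 38.592
  Unresolved, Email: 91×79/191 = 37.639
Contributions (O − E)²/E:
  (19 − 16.230)²/16.230 = 0.4728
  (45 − 42.408)²/42.408 = 0.1584
  (36 − 41.361)²/41.361 = 0.6949
  (12 − 14.770)²/14.770 = 0.5195
  (36 − 38.592)²/38.592 = 0.1741
  (43 − 37.639)²/37.639 = 0.7636
χ² = 0.4728 + 0.1584 + 0.6949 + 0.5195 + 0.1741 + 0.7636 = 2.78

2.78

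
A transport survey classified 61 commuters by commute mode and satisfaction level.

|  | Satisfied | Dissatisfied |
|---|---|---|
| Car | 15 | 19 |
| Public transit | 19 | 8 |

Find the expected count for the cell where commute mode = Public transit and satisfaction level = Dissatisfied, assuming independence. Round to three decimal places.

Row total (Public transit) = 27; column total (Dissatisfied) = 27; grand total N = 61.
Expected count = (row total × column total) / N = 27 × 27 / 61 = 11.951.

11.951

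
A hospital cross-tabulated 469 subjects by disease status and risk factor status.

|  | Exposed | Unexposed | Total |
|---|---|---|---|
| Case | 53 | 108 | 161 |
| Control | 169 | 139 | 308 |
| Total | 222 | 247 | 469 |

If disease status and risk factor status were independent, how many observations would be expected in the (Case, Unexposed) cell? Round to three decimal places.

84.791

Row total (Case) = 161; column total (Unexposed) = 247; grand total N = 469.
Expected count = (row total × column total) / N = 161 × 247 / 469 = 84.791.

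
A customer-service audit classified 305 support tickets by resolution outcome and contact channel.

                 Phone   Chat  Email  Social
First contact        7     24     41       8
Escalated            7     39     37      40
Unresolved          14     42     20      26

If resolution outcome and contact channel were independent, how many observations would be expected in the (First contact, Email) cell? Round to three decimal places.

Row total (First contact) = 80; column total (Email) = 98; grand total N = 305.
Expected count = (row total × column total) / N = 80 × 98 / 305 = 25.705.

25.705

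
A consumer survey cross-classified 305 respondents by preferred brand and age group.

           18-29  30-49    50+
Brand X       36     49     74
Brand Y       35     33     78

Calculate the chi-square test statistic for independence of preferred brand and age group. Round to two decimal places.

Row totals: 159, 146. Column totals: 71, 82, 152. Grand total N = 305.
Expected counts (row total × column total / N):
  Brand X, 18-29: 159×71/305 = 37.013
  Brand X, 30-49: 159×82/305 = 42.748
  Brand X, 50+: 159×152/305 = 79.239
  Brand Y, 18-29: 146×71/305 = 33.987
  Brand Y, 30-49: 146×82/305 = 39.252
  Brand Y, 50+: 146×152/305 = 72.761
Contributions (O − E)²/E:
  (36 − 37.013)²/37.013 = 0.0277
  (49 − 42.748)²/42.748 = 0.9144
  (74 − 79.239)²/79.239 = 0.3464
  (35 − 33.987)²/33.987 = 0.0302
  (33 − 39.252)²/39.252 = 0.9958
  (78 − 72.761)²/72.761 = 0.3772
χ² = 0.0277 + 0.9144 + 0.3464 + 0.0302 + 0.9958 + 0.3772 = 2.69

2.69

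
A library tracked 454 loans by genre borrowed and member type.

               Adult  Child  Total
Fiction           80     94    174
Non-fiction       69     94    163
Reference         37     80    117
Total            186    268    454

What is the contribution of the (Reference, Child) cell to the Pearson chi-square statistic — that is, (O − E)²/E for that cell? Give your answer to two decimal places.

1.73

Row total (Reference) = 117; column total (Child) = 268; N = 454.
Expected count E = 117 × 268 / 454 = 69.066.
Contribution = (O − E)²/E = (80 − 69.066)² / 69.066 = 1.73.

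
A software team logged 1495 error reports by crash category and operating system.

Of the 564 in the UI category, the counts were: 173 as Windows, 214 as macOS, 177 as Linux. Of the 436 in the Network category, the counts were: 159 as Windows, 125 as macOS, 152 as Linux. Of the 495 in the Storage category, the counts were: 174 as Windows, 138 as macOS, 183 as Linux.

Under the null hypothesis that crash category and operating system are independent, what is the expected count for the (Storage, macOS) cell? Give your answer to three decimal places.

Row total (Storage) = 495; column total (macOS) = 477; grand total N = 1495.
Expected count = (row total × column total) / N = 495 × 477 / 1495 = 157.936.

157.936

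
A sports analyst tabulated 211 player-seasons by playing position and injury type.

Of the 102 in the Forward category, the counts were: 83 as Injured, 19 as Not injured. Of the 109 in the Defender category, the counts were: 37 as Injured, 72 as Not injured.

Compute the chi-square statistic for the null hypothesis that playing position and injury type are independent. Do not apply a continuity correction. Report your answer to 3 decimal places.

48.322

Row totals: 102, 109. Column totals: 120, 91. Grand total N = 211.
Expected counts (row total × column total / N):
  Forward, Injured: 102×120/211 = 58.0095
  Forward, Not injured: 102×91/211 = 43.9905
  Defender, Injured: 109×120/211 = 61.9905
  Defender, Not injured: 109×91/211 = 47.0095
Contributions (O − E)²/E:
  (83 − 58.0095)²/58.0095 = 10.7659
  (19 − 43.9905)²/43.9905 = 14.1968
  (37 − 61.9905)²/61.9905 = 10.0745
  (72 − 47.0095)²/47.0095 = 13.2851
χ² = 10.7659 + 14.1968 + 10.0745 + 13.2851 = 48.322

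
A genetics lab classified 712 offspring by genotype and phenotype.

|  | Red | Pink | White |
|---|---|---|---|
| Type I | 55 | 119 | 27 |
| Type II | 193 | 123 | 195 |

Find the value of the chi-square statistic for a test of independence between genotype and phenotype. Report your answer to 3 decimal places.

Row totals: 201, 511. Column totals: 248, 242, 222. Grand total N = 712.
Expected counts (row total × column total / N):
  Type I, Red: 201×248/712 = 70.0112
  Type I, Pink: 201×242/712 = 68.3174
  Type I, White: 201×222/712 = 62.6713
  Type II, Red: 511×248/712 = 177.9888
  Type II, Pink: 511×242/712 = 173.6826
  Type II, White: 511×222/712 = 159.3287
Contributions (O − E)²/E:
  (55 − 70.0112)²/70.0112 = 3.2186
  (119 − 68.3174)²/68.3174 = 37.5999
  (27 − 62.6713)²/62.6713 = 20.3034
  (193 − 177.9888)²/177.9888 = 1.2660
  (123 − 173.6826)²/173.6826 = 14.7898
  (195 − 159.3287)²/159.3287 = 7.9863
χ² = 3.2186 + 37.5999 + 20.3034 + 1.2660 + 14.7898 + 7.9863 = 85.164

85.164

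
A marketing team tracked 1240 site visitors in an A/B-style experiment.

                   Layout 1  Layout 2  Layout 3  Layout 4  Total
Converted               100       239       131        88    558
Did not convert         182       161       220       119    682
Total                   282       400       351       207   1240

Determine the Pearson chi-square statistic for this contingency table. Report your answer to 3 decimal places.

54.408

Grand total N = 1240.
Expected counts (row total × column total / N):
  Converted, Layout 1: 558×282/1240 = 126.9000
  Converted, Layout 2: 558×400/1240 = 180.0000
  Converted, Layout 3: 558×351/1240 = 157.9500
  Converted, Layout 4: 558×207/1240 = 93.1500
  Did not convert, Layout 1: 682×282/1240 = 155.1000
  Did not convert, Layout 2: 682×400/1240 = 220.0000
  Did not convert, Layout 3: 682×351/1240 = 193.0500
  Did not convert, Layout 4: 682×207/1240 = 113.8500
Contributions (O − E)²/E:
  (100 − 126.9000)²/126.9000 = 5.7022
  (239 − 180.0000)²/180.0000 = 19.3389
  (131 − 157.9500)²/157.9500 = 4.5983
  (88 − 93.1500)²/93.1500 = 0.2847
  (182 − 155.1000)²/155.1000 = 4.6654
  (161 − 220.0000)²/220.0000 = 15.8227
  (220 − 193.0500)²/193.0500 = 3.7623
  (119 − 113.8500)²/113.8500 = 0.2330
χ² = 5.7022 + 19.3389 + 4.5983 + 0.2847 + 4.6654 + 15.8227 + 3.7623 + 0.2330 = 54.408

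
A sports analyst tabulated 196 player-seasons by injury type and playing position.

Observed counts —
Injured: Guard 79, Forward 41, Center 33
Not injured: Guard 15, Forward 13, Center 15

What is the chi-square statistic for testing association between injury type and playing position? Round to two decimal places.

Row totals: 153, 43. Column totals: 94, 54, 48. Grand total N = 196.
Expected counts (row total × column total / N):
  Injured, Guard: 153×94/196 = 73.378
  Injured, Forward: 153×54/196 = 42.153
  Injured, Center: 153×48/196 = 37.469
  Not injured, Guard: 43×94/196 = 20.622
  Not injured, Forward: 43×54/196 = 11.847
  Not injured, Center: 43×48/196 = 10.531
Contributions (O − E)²/E:
  (79 − 73.378)²/73.378 = 0.4307
  (41 − 42.153)²/42.153 = 0.0315
  (33 − 37.469)²/37.469 = 0.5330
  (15 − 20.622)²/20.622 = 1.5327
  (13 − 11.847)²/11.847 = 0.1122
  (15 − 10.531)²/10.531 = 1.8965
χ² = 0.4307 + 0.0315 + 0.5330 + 1.5327 + 0.1122 + 1.8965 = 4.54

4.54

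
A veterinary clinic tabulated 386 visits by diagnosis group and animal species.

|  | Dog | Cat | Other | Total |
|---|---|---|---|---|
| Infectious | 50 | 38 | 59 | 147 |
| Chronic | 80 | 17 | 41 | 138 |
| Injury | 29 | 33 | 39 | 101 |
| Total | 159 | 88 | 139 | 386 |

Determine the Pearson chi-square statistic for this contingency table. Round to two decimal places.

29.06

Grand total N = 386.
Expected counts (row total × column total / N):
  Infectious, Dog: 147×159/386 = 60.552
  Infectious, Cat: 147×88/386 = 33.513
  Infectious, Other: 147×139/386 = 52.935
  Chronic, Dog: 138×159/386 = 56.845
  Chronic, Cat: 138×88/386 = 31.461
  Chronic, Other: 138×139/386 = 49.694
  Injury, Dog: 101×159/386 = 41.604
  Injury, Cat: 101×88/386 = 23.026
  Injury, Other: 101×139/386 = 36.370
Contributions (O − E)²/E:
  (50 − 60.552)²/60.552 = 1.8388
  (38 − 33.513)²/33.513 = 0.6008
  (59 − 52.935)²/52.935 = 0.6949
  (80 − 56.845)²/56.845 = 9.4319
  (17 − 31.461)²/31.461 = 6.6470
  (41 − 49.694)²/49.694 = 1.5210
  (29 − 41.604)²/41.604 = 3.8184
  (33 − 23.026)²/23.026 = 4.3204
  (39 − 36.370)²/36.370 = 0.1902
χ² = 1.8388 + 0.6008 + 0.6949 + 9.4319 + 6.6470 + 1.5210 + 3.8184 + 4.3204 + 0.1902 = 29.06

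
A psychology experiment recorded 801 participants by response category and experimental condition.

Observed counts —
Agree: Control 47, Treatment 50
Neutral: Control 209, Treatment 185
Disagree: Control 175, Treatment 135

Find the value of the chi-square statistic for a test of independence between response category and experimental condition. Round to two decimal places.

Row totals: 97, 394, 310. Column totals: 431, 370. Grand total N = 801.
Expected counts (row total × column total / N):
  Agree, Control: 97×431/801 = 52.194
  Agree, Treatment: 97×370/801 = 44.806
  Neutral, Control: 394×431/801 = 212.002
  Neutral, Treatment: 394×370/801 = 181.998
  Disagree, Control: 310×431/801 = 166.804
  Disagree, Treatment: 310×370/801 = 143.196
Contributions (O − E)²/E:
  (47 − 52.194)²/52.194 = 0.5169
  (50 − 44.806)²/44.806 = 0.6021
  (209 − 212.002)²/212.002 = 0.0425
  (185 − 181.998)²/181.998 = 0.0495
  (175 − 166.804)²/166.804 = 0.4027
  (135 − 143.196)²/143.196 = 0.4691
χ² = 0.5169 + 0.6021 + 0.0425 + 0.0495 + 0.4027 + 0.4691 = 2.08

2.08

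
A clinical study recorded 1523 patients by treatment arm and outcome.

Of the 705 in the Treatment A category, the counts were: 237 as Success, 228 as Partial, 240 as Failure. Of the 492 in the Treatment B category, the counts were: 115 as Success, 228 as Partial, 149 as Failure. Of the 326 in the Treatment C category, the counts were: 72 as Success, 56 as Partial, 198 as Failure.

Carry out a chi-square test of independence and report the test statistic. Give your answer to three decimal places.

Row totals: 705, 492, 326. Column totals: 424, 512, 587. Grand total N = 1523.
Expected counts (row total × column total / N):
  Treatment A, Success: 705×424/1523 = 196.2705
  Treatment A, Partial: 705×512/1523 = 237.0059
  Treatment A, Failure: 705×587/1523 = 271.7236
  Treatment B, Success: 492×424/1523 = 136.9718
  Treatment B, Partial: 492×512/1523 = 165.3999
  Treatment B, Failure: 492×587/1523 = 189.6284
  Treatment C, Success: 326×424/1523 = 90.7577
  Treatment C, Partial: 326×512/1523 = 109.5942
  Treatment C, Failure: 326×587/1523 = 125.6481
Contributions (O − E)²/E:
  (237 − 196.2705)²/196.2705 = 8.4521
  (228 − 237.0059)²/237.0059 = 0.3422
  (240 − 271.7236)²/271.7236 = 3.7037
  (115 − 136.9718)²/136.9718 = 3.5245
  (228 − 165.3999)²/165.3999 = 23.6927
  (149 − 189.6284)²/189.6284 = 8.7047
  (72 − 90.7577)²/90.7577 = 3.8768
  (56 − 109.5942)²/109.5942 = 26.2089
  (198 − 125.6481)²/125.6481 = 41.6624
χ² = 8.4521 + 0.3422 + 3.7037 + 3.5245 + 23.6927 + 8.7047 + 3.8768 + 26.2089 + 41.6624 = 120.168

120.168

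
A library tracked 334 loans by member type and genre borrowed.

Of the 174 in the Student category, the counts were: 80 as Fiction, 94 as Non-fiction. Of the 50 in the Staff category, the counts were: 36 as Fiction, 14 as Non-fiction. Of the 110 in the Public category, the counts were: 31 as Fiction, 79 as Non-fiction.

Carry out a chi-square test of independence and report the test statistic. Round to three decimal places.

Row totals: 174, 50, 110. Column totals: 147, 187. Grand total N = 334.
Expected counts (row total × column total / N):
  Student, Fiction: 174×147/334 = 76.5808
  Student, Non-fiction: 174×187/334 = 97.4192
  Staff, Fiction: 50×147/334 = 22.0060
  Staff, Non-fiction: 50×187/334 = 27.9940
  Public, Fiction: 110×147/334 = 48.4132
  Public, Non-fiction: 110×187/334 = 61.5868
Contributions (O − E)²/E:
  (80 − 76.5808)²/76.5808 = 0.1527
  (94 − 97.4192)²/97.4192 = 0.1200
  (36 − 22.0060)²/22.0060 = 8.8990
  (14 − 27.9940)²/27.9940 = 6.9955
  (31 − 48.4132)²/48.4132 = 6.2632
  (79 − 61.5868)²/61.5868 = 4.9235
χ² = 0.1527 + 0.1200 + 8.8990 + 6.9955 + 6.2632 + 4.9235 = 27.354

27.354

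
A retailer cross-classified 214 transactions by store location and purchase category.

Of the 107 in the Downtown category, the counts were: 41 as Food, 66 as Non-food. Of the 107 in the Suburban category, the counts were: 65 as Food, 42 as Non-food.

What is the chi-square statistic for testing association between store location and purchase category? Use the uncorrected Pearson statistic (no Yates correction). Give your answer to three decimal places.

Row totals: 107, 107. Column totals: 106, 108. Grand total N = 214.
Expected counts (row total × column total / N):
  Downtown, Food: 107×106/214 = 53.0000
  Downtown, Non-food: 107×108/214 = 54.0000
  Suburban, Food: 107×106/214 = 53.0000
  Suburban, Non-food: 107×108/214 = 54.0000
Contributions (O − E)²/E:
  (41 − 53.0000)²/53.0000 = 2.7170
  (66 − 54.0000)²/54.0000 = 2.6667
  (65 − 53.0000)²/53.0000 = 2.7170
  (42 − 54.0000)²/54.0000 = 2.6667
χ² = 2.7170 + 2.6667 + 2.7170 + 2.6667 = 10.767

10.767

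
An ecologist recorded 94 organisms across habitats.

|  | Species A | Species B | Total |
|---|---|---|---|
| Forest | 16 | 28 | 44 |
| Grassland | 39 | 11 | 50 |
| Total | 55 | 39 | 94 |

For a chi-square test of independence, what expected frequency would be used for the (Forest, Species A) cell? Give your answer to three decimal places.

Row total (Forest) = 44; column total (Species A) = 55; grand total N = 94.
Expected count = (row total × column total) / N = 44 × 55 / 94 = 25.745.

25.745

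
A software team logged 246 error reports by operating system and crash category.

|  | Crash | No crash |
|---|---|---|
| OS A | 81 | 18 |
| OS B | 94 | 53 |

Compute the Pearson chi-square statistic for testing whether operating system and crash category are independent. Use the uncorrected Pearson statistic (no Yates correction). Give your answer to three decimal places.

Row totals: 99, 147. Column totals: 175, 71. Grand total N = 246.
Expected counts (row total × column total / N):
  OS A, Crash: 99×175/246 = 70.4268
  OS A, No crash: 99×71/246 = 28.5732
  OS B, Crash: 147×175/246 = 104.5732
  OS B, No crash: 147×71/246 = 42.4268
Contributions (O − E)²/E:
  (81 − 70.4268)²/70.4268 = 1.5874
  (18 − 28.5732)²/28.5732 = 3.9125
  (94 − 104.5732)²/104.5732 = 1.0690
  (53 − 42.4268)²/42.4268 = 2.6350
χ² = 1.5874 + 3.9125 + 1.0690 + 2.6350 = 9.204

9.204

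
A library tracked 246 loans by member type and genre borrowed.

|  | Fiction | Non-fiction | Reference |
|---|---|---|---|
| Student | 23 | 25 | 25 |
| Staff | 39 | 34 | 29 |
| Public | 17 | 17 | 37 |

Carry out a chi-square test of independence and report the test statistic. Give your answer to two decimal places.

Row totals: 73, 102, 71. Column totals: 79, 76, 91. Grand total N = 246.
Expected counts (row total × column total / N):
  Student, Fiction: 73×79/246 = 23.443
  Student, Non-fiction: 73×76/246 = 22.553
  Student, Reference: 73×91/246 = 27.004
  Staff, Fiction: 102×79/246 = 32.756
  Staff, Non-fiction: 102×76/246 = 31.512
  Staff, Reference: 102×91/246 = 37.732
  Public, Fiction: 71×79/246 = 22.801
  Public, Non-fiction: 71×76/246 = 21.935
  Public, Reference: 71×91/246 = 26.264
Contributions (O − E)²/E:
  (23 − 23.443)²/23.443 = 0.0084
  (25 − 22.553)²/22.553 = 0.2655
  (25 − 27.004)²/27.004 = 0.1487
  (39 − 32.756)²/32.756 = 1.1902
  (34 − 31.512)²/31.512 = 0.1964
  (29 − 37.732)²/37.732 = 2.0208
  (17 − 22.801)²/22.801 = 1.4759
  (17 − 21.935)²/21.935 = 1.1103
  (37 − 26.264)²/26.264 = 4.3886
χ² = 0.0084 + 0.2655 + 0.1487 + 1.1902 + 0.1964 + 2.0208 + 1.4759 + 1.1103 + 4.3886 = 10.80

10.80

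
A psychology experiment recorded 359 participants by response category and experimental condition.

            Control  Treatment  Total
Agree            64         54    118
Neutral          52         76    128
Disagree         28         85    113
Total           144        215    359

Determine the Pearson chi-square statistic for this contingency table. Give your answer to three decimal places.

20.874

Grand total N = 359.
Expected counts (row total × column total / N):
  Agree, Control: 118×144/359 = 47.3315
  Agree, Treatment: 118×215/359 = 70.6685
  Neutral, Control: 128×144/359 = 51.3426
  Neutral, Treatment: 128×215/359 = 76.6574
  Disagree, Control: 113×144/359 = 45.3259
  Disagree, Treatment: 113×215/359 = 67.6741
Contributions (O − E)²/E:
  (64 − 47.3315)²/47.3315 = 5.8701
  (54 − 70.6685)²/70.6685 = 3.9316
  (52 − 51.3426)²/51.3426 = 0.0084
  (76 − 76.6574)²/76.6574 = 0.0056
  (28 − 45.3259)²/45.3259 = 6.6229
  (85 − 67.6741)²/67.6741 = 4.4358
χ² = 5.8701 + 3.9316 + 0.0084 + 0.0056 + 6.6229 + 4.4358 = 20.874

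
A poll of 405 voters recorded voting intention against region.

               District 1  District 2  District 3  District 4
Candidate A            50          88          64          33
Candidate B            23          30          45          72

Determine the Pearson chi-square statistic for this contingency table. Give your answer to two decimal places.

47.07

Row totals: 235, 170. Column totals: 73, 118, 109, 105. Grand total N = 405.
Expected counts (row total × column total / N):
  Candidate A, District 1: 235×73/405 = 42.358
  Candidate A, District 2: 235×118/405 = 68.469
  Candidate A, District 3: 235×109/405 = 63.247
  Candidate A, District 4: 235×105/405 = 60.926
  Candidate B, District 1: 170×73/405 = 30.642
  Candidate B, District 2: 170×118/405 = 49.531
  Candidate B, District 3: 170×109/405 = 45.753
  Candidate B, District 4: 170×105/405 = 44.074
Contributions (O − E)²/E:
  (50 − 42.358)²/42.358 = 1.3787
  (88 − 68.469)²/68.469 = 5.5713
  (64 − 63.247)²/63.247 = 0.0090
  (33 − 60.926)²/60.926 = 12.8001
  (23 − 30.642)²/30.642 = 1.9059
  (30 − 49.531)²/49.531 = 7.7014
  (45 − 45.753)²/45.753 = 0.0124
  (72 − 44.074)²/44.074 = 17.6944
χ² = 1.3787 + 5.5713 + 0.0090 + 12.8001 + 1.9059 + 7.7014 + 0.0124 + 17.6944 = 47.07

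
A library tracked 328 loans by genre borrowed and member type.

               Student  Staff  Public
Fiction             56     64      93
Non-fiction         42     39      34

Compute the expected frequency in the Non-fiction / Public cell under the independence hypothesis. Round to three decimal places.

44.527

Row total (Non-fiction) = 115; column total (Public) = 127; grand total N = 328.
Expected count = (row total × column total) / N = 115 × 127 / 328 = 44.527.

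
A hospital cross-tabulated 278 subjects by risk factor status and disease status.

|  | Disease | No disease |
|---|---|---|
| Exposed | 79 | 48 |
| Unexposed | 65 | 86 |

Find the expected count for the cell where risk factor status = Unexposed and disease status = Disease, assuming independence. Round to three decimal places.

78.216

Row total (Unexposed) = 151; column total (Disease) = 144; grand total N = 278.
Expected count = (row total × column total) / N = 151 × 144 / 278 = 78.216.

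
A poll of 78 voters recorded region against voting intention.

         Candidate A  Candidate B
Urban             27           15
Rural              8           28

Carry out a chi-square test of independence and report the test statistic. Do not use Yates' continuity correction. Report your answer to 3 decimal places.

13.865

Row totals: 42, 36. Column totals: 35, 43. Grand total N = 78.
Expected counts (row total × column total / N):
  Urban, Candidate A: 42×35/78 = 18.8462
  Urban, Candidate B: 42×43/78 = 23.1538
  Rural, Candidate A: 36×35/78 = 16.1538
  Rural, Candidate B: 36×43/78 = 19.8462
Contributions (O − E)²/E:
  (27 − 18.8462)²/18.8462 = 3.5277
  (15 − 23.1538)²/23.1538 = 2.8714
  (8 − 16.1538)²/16.1538 = 4.1157
  (28 − 19.8462)²/19.8462 = 3.3500
χ² = 3.5277 + 2.8714 + 4.1157 + 3.3500 = 13.865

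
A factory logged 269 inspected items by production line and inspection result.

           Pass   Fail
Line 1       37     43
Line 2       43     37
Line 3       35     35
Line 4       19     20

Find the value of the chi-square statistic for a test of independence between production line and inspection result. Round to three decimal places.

Row totals: 80, 80, 70, 39. Column totals: 134, 135. Grand total N = 269.
Expected counts (row total × column total / N):
  Line 1, Pass: 80×134/269 = 39.8513
  Line 1, Fail: 80×135/269 = 40.1487
  Line 2, Pass: 80×134/269 = 39.8513
  Line 2, Fail: 80×135/269 = 40.1487
  Line 3, Pass: 70×134/269 = 34.8699
  Line 3, Fail: 70×135/269 = 35.1301
  Line 4, Pass: 39×134/269 = 19.4275
  Line 4, Fail: 39×135/269 = 19.5725
Contributions (O − E)²/E:
  (37 − 39.8513)²/39.8513 = 0.2040
  (43 − 40.1487)²/40.1487 = 0.2025
  (43 − 39.8513)²/39.8513 = 0.2488
  (37 − 40.1487)²/40.1487 = 0.2469
  (35 − 34.8699)²/34.8699 = 0.0005
  (35 − 35.1301)²/35.1301 = 0.0005
  (19 − 19.4275)²/19.4275 = 0.0094
  (20 − 19.5725)²/19.5725 = 0.0093
χ² = 0.2040 + 0.2025 + 0.2488 + 0.2469 + 0.0005 + 0.0005 + 0.0094 + 0.0093 = 0.922

0.922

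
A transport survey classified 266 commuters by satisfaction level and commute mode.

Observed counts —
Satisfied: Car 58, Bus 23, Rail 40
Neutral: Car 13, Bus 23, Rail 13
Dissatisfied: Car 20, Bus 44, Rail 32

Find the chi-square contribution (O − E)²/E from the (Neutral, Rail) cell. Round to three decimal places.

0.451

Row total (Neutral) = 49; column total (Rail) = 85; N = 266.
Expected count E = 49 × 85 / 266 = 15.6579.
Contribution = (O − E)²/E = (13 − 15.6579)² / 15.6579 = 0.451.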